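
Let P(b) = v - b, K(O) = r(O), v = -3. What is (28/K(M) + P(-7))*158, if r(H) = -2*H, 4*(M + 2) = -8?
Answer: 1185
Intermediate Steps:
M = -4 (M = -2 + (¼)*(-8) = -2 - 2 = -4)
K(O) = -2*O
P(b) = -3 - b
(28/K(M) + P(-7))*158 = (28/((-2*(-4))) + (-3 - 1*(-7)))*158 = (28/8 + (-3 + 7))*158 = (28*(⅛) + 4)*158 = (7/2 + 4)*158 = (15/2)*158 = 1185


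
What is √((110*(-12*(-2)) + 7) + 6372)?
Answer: √9019 ≈ 94.968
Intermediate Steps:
√((110*(-12*(-2)) + 7) + 6372) = √((110*24 + 7) + 6372) = √((2640 + 7) + 6372) = √(2647 + 6372) = √9019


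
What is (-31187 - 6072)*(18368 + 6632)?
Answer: -931475000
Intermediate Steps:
(-31187 - 6072)*(18368 + 6632) = -37259*25000 = -931475000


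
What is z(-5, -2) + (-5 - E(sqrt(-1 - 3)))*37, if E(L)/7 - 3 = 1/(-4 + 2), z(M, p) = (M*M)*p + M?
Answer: -1775/2 ≈ -887.50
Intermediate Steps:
z(M, p) = M + p*M**2 (z(M, p) = M**2*p + M = p*M**2 + M = M + p*M**2)
E(L) = 35/2 (E(L) = 21 + 7/(-4 + 2) = 21 + 7/(-2) = 21 + 7*(-1/2) = 21 - 7/2 = 35/2)
z(-5, -2) + (-5 - E(sqrt(-1 - 3)))*37 = -5*(1 - 5*(-2)) + (-5 - 1*35/2)*37 = -5*(1 + 10) + (-5 - 35/2)*37 = -5*11 - 45/2*37 = -55 - 1665/2 = -1775/2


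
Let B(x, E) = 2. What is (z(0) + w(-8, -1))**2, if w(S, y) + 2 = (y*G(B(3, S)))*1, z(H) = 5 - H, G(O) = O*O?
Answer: 1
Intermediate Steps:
G(O) = O**2
w(S, y) = -2 + 4*y (w(S, y) = -2 + (y*2**2)*1 = -2 + (y*4)*1 = -2 + (4*y)*1 = -2 + 4*y)
(z(0) + w(-8, -1))**2 = ((5 - 1*0) + (-2 + 4*(-1)))**2 = ((5 + 0) + (-2 - 4))**2 = (5 - 6)**2 = (-1)**2 = 1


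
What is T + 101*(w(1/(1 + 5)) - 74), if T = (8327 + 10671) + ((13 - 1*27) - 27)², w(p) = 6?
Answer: 13811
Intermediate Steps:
T = 20679 (T = 18998 + ((13 - 27) - 27)² = 18998 + (-14 - 27)² = 18998 + (-41)² = 18998 + 1681 = 20679)
T + 101*(w(1/(1 + 5)) - 74) = 20679 + 101*(6 - 74) = 20679 + 101*(-68) = 20679 - 6868 = 13811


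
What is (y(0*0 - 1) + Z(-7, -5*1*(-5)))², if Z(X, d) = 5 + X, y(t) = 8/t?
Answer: 100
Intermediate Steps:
(y(0*0 - 1) + Z(-7, -5*1*(-5)))² = (8/(0*0 - 1) + (5 - 7))² = (8/(0 - 1) - 2)² = (8/(-1) - 2)² = (8*(-1) - 2)² = (-8 - 2)² = (-10)² = 100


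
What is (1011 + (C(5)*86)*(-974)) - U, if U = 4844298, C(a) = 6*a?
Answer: -7356207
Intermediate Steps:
(1011 + (C(5)*86)*(-974)) - U = (1011 + ((6*5)*86)*(-974)) - 1*4844298 = (1011 + (30*86)*(-974)) - 4844298 = (1011 + 2580*(-974)) - 4844298 = (1011 - 2512920) - 4844298 = -2511909 - 4844298 = -7356207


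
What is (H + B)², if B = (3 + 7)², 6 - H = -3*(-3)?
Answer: 9409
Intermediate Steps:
H = -3 (H = 6 - (-3)*(-3) = 6 - 1*9 = 6 - 9 = -3)
B = 100 (B = 10² = 100)
(H + B)² = (-3 + 100)² = 97² = 9409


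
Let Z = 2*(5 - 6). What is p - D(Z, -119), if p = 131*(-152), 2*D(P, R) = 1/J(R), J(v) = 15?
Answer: -597361/30 ≈ -19912.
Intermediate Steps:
Z = -2 (Z = 2*(-1) = -2)
D(P, R) = 1/30 (D(P, R) = (½)/15 = (½)*(1/15) = 1/30)
p = -19912
p - D(Z, -119) = -19912 - 1*1/30 = -19912 - 1/30 = -597361/30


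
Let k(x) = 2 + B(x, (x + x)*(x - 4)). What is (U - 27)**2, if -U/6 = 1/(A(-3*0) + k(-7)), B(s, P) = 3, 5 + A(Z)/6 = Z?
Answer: 447561/625 ≈ 716.10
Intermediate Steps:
A(Z) = -30 + 6*Z
k(x) = 5 (k(x) = 2 + 3 = 5)
U = 6/25 (U = -6/((-30 + 6*(-3*0)) + 5) = -6/((-30 + 6*0) + 5) = -6/((-30 + 0) + 5) = -6/(-30 + 5) = -6/(-25) = -6*(-1/25) = 6/25 ≈ 0.24000)
(U - 27)**2 = (6/25 - 27)**2 = (-669/25)**2 = 447561/625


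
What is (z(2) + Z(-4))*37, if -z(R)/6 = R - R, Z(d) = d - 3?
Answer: -259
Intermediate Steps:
Z(d) = -3 + d
z(R) = 0 (z(R) = -6*(R - R) = -6*0 = 0)
(z(2) + Z(-4))*37 = (0 + (-3 - 4))*37 = (0 - 7)*37 = -7*37 = -259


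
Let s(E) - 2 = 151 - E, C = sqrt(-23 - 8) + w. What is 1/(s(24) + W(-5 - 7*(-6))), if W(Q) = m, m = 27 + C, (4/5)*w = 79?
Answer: 4076/1038857 - 16*I*sqrt(31)/1038857 ≈ 0.0039235 - 8.5752e-5*I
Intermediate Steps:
w = 395/4 (w = (5/4)*79 = 395/4 ≈ 98.750)
C = 395/4 + I*sqrt(31) (C = sqrt(-23 - 8) + 395/4 = sqrt(-31) + 395/4 = I*sqrt(31) + 395/4 = 395/4 + I*sqrt(31) ≈ 98.75 + 5.5678*I)
m = 503/4 + I*sqrt(31) (m = 27 + (395/4 + I*sqrt(31)) = 503/4 + I*sqrt(31) ≈ 125.75 + 5.5678*I)
W(Q) = 503/4 + I*sqrt(31)
s(E) = 153 - E (s(E) = 2 + (151 - E) = 153 - E)
1/(s(24) + W(-5 - 7*(-6))) = 1/((153 - 1*24) + (503/4 + I*sqrt(31))) = 1/((153 - 24) + (503/4 + I*sqrt(31))) = 1/(129 + (503/4 + I*sqrt(31))) = 1/(1019/4 + I*sqrt(31))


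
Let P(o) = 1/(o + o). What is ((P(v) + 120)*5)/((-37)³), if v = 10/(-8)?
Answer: -598/50653 ≈ -0.011806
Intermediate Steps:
v = -5/4 (v = 10*(-⅛) = -5/4 ≈ -1.2500)
P(o) = 1/(2*o)
((P(v) + 120)*5)/((-37)³) = ((1/(2*(-5/4)) + 120)*5)/((-37)³) = (((½)*(-⅘) + 120)*5)/(-50653) = ((-⅖ + 120)*5)*(-1/50653) = ((598/5)*5)*(-1/50653) = 598*(-1/50653) = -598/50653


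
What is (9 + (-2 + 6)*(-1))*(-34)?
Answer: -170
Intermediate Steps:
(9 + (-2 + 6)*(-1))*(-34) = (9 + 4*(-1))*(-34) = (9 - 4)*(-34) = 5*(-34) = -170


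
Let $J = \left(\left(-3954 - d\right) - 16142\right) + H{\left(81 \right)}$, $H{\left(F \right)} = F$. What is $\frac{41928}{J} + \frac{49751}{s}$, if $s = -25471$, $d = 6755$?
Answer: $- \frac{1199891179}{340929335} \approx -3.5195$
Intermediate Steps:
$J = -26770$ ($J = \left(\left(-3954 - 6755\right) - 16142\right) + 81 = \left(-10709 - 16142\right) + 81 = -26851 + 81 = -26770$)
$\frac{41928}{J} + \frac{49751}{s} = \frac{41928}{-26770} + \frac{49751}{-25471} = 41928 \left(- \frac{1}{26770}\right) + 49751 \left(- \frac{1}{25471}\right) = - \frac{20964}{13385} - \frac{49751}{25471} = - \frac{1199891179}{340929335}$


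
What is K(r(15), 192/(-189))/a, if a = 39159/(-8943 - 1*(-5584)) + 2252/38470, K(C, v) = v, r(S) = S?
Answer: 4135063360/47214791253 ≈ 0.087580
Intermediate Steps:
a = -749441131/64610365 (a = 39159/(-8943 + 5584) + 2252*(1/38470) = 39159/(-3359) + 1126/19235 = 39159*(-1/3359) + 1126/19235 = -39159/3359 + 1126/19235 = -749441131/64610365 ≈ -11.599)
K(r(15), 192/(-189))/a = (192/(-189))/(-749441131/64610365) = (192*(-1/189))*(-64610365/749441131) = -64/63*(-64610365/749441131) = 4135063360/47214791253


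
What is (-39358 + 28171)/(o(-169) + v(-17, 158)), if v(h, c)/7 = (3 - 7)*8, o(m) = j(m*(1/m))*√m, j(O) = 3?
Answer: 2505888/51697 + 436293*I/51697 ≈ 48.473 + 8.4394*I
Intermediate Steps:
o(m) = 3*√m
v(h, c) = -224 (v(h, c) = 7*((3 - 7)*8) = 7*(-4*8) = 7*(-32) = -224)
(-39358 + 28171)/(o(-169) + v(-17, 158)) = (-39358 + 28171)/(3*√(-169) - 224) = -11187/(3*(13*I) - 224) = -11187/(39*I - 224) = -11187*(-224 - 39*I)/51697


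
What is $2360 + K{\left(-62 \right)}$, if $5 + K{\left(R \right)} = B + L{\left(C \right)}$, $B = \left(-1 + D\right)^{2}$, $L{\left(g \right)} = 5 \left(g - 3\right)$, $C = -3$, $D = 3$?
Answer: $2329$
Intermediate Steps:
$L{\left(g \right)} = -15 + 5 g$ ($L{\left(g \right)} = 5 \left(-3 + g\right) = -15 + 5 g$)
$B = 4$ ($B = \left(-1 + 3\right)^{2} = 2^{2} = 4$)
$K{\left(R \right)} = -31$ ($K{\left(R \right)} = -5 + \left(4 + \left(-15 + 5 \left(-3\right)\right)\right) = -5 + \left(4 - 30\right) = -5 - 26 = -31$)
$2360 + K{\left(-62 \right)} = 2360 - 31 = 2329$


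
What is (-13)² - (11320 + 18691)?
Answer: -29842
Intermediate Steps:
(-13)² - (11320 + 18691) = 169 - 1*30011 = 169 - 30011 = -29842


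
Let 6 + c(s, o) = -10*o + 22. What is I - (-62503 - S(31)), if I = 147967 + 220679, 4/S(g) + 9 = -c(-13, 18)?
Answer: 66828099/155 ≈ 4.3115e+5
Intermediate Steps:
c(s, o) = 16 - 10*o (c(s, o) = -6 + (-10*o + 22) = -6 + (22 - 10*o) = 16 - 10*o)
S(g) = 4/155 (S(g) = 4/(-9 - (16 - 10*18)) = 4/(-9 - (16 - 180)) = 4/(-9 - 1*(-164)) = 4/(-9 + 164) = 4/155)
I = 368646
I - (-62503 - S(31)) = 368646 - (-62503 - 1*4/155) = 368646 - (-62503 - 4/155) = 368646 - 1*(-9687969/155) = 368646 + 9687969/155 = 66828099/155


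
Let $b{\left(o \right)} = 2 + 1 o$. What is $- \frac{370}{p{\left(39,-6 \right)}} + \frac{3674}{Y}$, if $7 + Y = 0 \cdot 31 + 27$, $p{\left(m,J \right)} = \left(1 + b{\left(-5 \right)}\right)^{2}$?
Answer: $\frac{456}{5} \approx 91.2$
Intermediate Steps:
$b{\left(o \right)} = 2 + o$
$p{\left(m,J \right)} = 4$ ($p{\left(m,J \right)} = \left(1 + \left(2 - 5\right)\right)^{2} = \left(1 - 3\right)^{2} = \left(-2\right)^{2} = 4$)
$Y = 20$ ($Y = -7 + \left(0 \cdot 31 + 27\right) = -7 + \left(0 + 27\right) = -7 + 27 = 20$)
$- \frac{370}{p{\left(39,-6 \right)}} + \frac{3674}{Y} = - \frac{370}{4} + \frac{3674}{20} = \left(-370\right) \frac{1}{4} + 3674 \cdot \frac{1}{20} = - \frac{185}{2} + \frac{1837}{10} = \frac{456}{5}$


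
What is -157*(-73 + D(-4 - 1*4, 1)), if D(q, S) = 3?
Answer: 10990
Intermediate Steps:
-157*(-73 + D(-4 - 1*4, 1)) = -157*(-73 + 3) = -157*(-70) = 10990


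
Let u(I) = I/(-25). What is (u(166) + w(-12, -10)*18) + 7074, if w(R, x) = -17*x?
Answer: 253184/25 ≈ 10127.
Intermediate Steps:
u(I) = -I/25 (u(I) = I*(-1/25) = -I/25)
(u(166) + w(-12, -10)*18) + 7074 = (-1/25*166 - 17*(-10)*18) + 7074 = (-166/25 + 170*18) + 7074 = (-166/25 + 3060) + 7074 = 76334/25 + 7074 = 253184/25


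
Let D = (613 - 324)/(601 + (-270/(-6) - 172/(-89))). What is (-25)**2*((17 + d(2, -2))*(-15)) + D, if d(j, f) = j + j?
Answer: -11352968029/57666 ≈ -1.9687e+5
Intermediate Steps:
d(j, f) = 2*j
D = 25721/57666 (D = 289/(601 + (-270*(-1/6) - 172*(-1/89))) = 289/(601 + (45 + 172/89)) = 289/(601 + 4177/89) = 289/(57666/89) = 289*(89/57666) = 25721/57666 ≈ 0.44603)
(-25)**2*((17 + d(2, -2))*(-15)) + D = (-25)**2*((17 + 2*2)*(-15)) + 25721/57666 = 625*((17 + 4)*(-15)) + 25721/57666 = 625*(21*(-15)) + 25721/57666 = 625*(-315) + 25721/57666 = -196875 + 25721/57666 = -11352968029/57666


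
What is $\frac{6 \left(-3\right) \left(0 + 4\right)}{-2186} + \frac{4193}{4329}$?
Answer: $\frac{4738793}{4731597} \approx 1.0015$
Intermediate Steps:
$\frac{6 \left(-3\right) \left(0 + 4\right)}{-2186} + \frac{4193}{4329} = \left(-18\right) 4 \left(- \frac{1}{2186}\right) + 4193 \cdot \frac{1}{4329} = \left(-72\right) \left(- \frac{1}{2186}\right) + \frac{4193}{4329} = \frac{36}{1093} + \frac{4193}{4329} = \frac{4738793}{4731597}$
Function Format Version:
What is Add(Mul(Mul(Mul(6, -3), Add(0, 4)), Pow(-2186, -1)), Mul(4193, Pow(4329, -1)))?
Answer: Rational(4738793, 4731597) ≈ 1.0015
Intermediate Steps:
Add(Mul(Mul(Mul(6, -3), Add(0, 4)), Pow(-2186, -1)), Mul(4193, Pow(4329, -1))) = Add(Mul(Mul(-18, 4), Rational(-1, 2186)), Mul(4193, Rational(1, 4329))) = Add(Mul(-72, Rational(-1, 2186)), Rational(4193, 4329)) = Add(Rational(36, 1093), Rational(4193, 4329)) = Rational(4738793, 4731597)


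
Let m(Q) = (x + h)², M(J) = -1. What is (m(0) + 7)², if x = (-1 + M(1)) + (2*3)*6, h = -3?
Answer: 937024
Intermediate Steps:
x = 34 (x = (-1 - 1) + (2*3)*6 = -2 + 6*6 = -2 + 36 = 34)
m(Q) = 961 (m(Q) = (34 - 3)² = 31² = 961)
(m(0) + 7)² = (961 + 7)² = 968² = 937024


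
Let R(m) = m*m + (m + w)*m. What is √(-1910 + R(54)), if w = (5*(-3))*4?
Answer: √682 ≈ 26.115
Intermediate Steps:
w = -60 (w = -15*4 = -60)
R(m) = m² + m*(-60 + m) (R(m) = m*m + (m - 60)*m = m² + (-60 + m)*m = m² + m*(-60 + m))
√(-1910 + R(54)) = √(-1910 + 2*54*(-30 + 54)) = √(-1910 + 2*54*24) = √(-1910 + 2592) = √682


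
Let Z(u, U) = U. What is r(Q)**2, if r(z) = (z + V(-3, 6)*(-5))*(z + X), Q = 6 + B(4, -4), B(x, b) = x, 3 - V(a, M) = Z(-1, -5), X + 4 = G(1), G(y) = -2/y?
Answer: 14400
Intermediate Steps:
X = -6 (X = -4 - 2/1 = -4 - 2*1 = -4 - 2 = -6)
V(a, M) = 8 (V(a, M) = 3 - 1*(-5) = 3 + 5 = 8)
Q = 10 (Q = 6 + 4 = 10)
r(z) = (-40 + z)*(-6 + z) (r(z) = (z + 8*(-5))*(z - 6) = (z - 40)*(-6 + z) = (-40 + z)*(-6 + z))
r(Q)**2 = (240 + 10**2 - 46*10)**2 = (240 + 100 - 460)**2 = (-120)**2 = 14400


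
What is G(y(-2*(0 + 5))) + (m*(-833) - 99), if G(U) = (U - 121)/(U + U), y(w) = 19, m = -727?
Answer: 11504297/19 ≈ 6.0549e+5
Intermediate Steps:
G(U) = (-121 + U)/(2*U) (G(U) = (-121 + U)/((2*U)) = (-121 + U)*(1/(2*U)) = (-121 + U)/(2*U))
G(y(-2*(0 + 5))) + (m*(-833) - 99) = (½)*(-121 + 19)/19 + (-727*(-833) - 99) = (½)*(1/19)*(-102) + (605591 - 99) = -51/19 + 605492 = 11504297/19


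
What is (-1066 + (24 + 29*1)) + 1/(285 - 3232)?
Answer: -2985312/2947 ≈ -1013.0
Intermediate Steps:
(-1066 + (24 + 29*1)) + 1/(285 - 3232) = (-1066 + (24 + 29)) + 1/(-2947) = (-1066 + 53) - 1/2947 = -1013 - 1/2947 = -2985312/2947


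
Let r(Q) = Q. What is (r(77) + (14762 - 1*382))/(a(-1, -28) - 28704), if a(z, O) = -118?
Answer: -14457/28822 ≈ -0.50160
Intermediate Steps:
(r(77) + (14762 - 1*382))/(a(-1, -28) - 28704) = (77 + (14762 - 1*382))/(-118 - 28704) = (77 + (14762 - 382))/(-28822) = (77 + 14380)*(-1/28822) = 14457*(-1/28822) = -14457/28822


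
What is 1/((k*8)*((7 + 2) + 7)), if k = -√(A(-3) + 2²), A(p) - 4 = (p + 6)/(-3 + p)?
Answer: -√30/1920 ≈ -0.0028527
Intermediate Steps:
A(p) = 4 + (6 + p)/(-3 + p) (A(p) = 4 + (p + 6)/(-3 + p) = 4 + (6 + p)/(-3 + p))
k = -√30/2 (k = -√((-6 + 5*(-3))/(-3 - 3) + 2²) = -√((-6 - 15)/(-6) + 4) = -√(-⅙*(-21) + 4) = -√(7/2 + 4) = -√(15/2) = -√30/2 ≈ -2.7386)
1/((k*8)*((7 + 2) + 7)) = 1/((-√30/2*8)*((7 + 2) + 7)) = 1/((-4*√30)*(9 + 7)) = 1/(-4*√30*16) = 1/(-64*√30) = -√30/1920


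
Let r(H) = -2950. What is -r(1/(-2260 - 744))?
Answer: 2950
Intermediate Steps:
-r(1/(-2260 - 744)) = -1*(-2950) = 2950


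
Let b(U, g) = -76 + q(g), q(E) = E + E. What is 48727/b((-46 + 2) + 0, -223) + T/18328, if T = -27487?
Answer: -15645115/164952 ≈ -94.846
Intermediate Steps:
q(E) = 2*E
b(U, g) = -76 + 2*g
48727/b((-46 + 2) + 0, -223) + T/18328 = 48727/(-76 + 2*(-223)) - 27487/18328 = 48727/(-76 - 446) - 27487*1/18328 = 48727/(-522) - 27487/18328 = 48727*(-1/522) - 27487/18328 = -48727/522 - 27487/18328 = -15645115/164952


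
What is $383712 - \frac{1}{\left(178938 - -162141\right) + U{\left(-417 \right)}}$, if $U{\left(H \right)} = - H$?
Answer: $\frac{131036113151}{341496} \approx 3.8371 \cdot 10^{5}$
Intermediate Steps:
$383712 - \frac{1}{\left(178938 - -162141\right) + U{\left(-417 \right)}} = 383712 - \frac{1}{\left(178938 - -162141\right) - -417} = 383712 - \frac{1}{\left(178938 + 162141\right) + 417} = 383712 - \frac{1}{341079 + 417} = 383712 - \frac{1}{341496} = \frac{131036113151}{341496}$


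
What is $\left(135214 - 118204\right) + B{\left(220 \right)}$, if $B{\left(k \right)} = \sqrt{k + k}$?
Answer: $17010 + 2 \sqrt{110} \approx 17031.0$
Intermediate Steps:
$B{\left(k \right)} = \sqrt{2} \sqrt{k}$ ($B{\left(k \right)} = \sqrt{2 k} = \sqrt{2} \sqrt{k}$)
$\left(135214 - 118204\right) + B{\left(220 \right)} = \left(135214 - 118204\right) + \sqrt{2} \sqrt{220} = 17010 + \sqrt{2} \cdot 2 \sqrt{55} = 17010 + 2 \sqrt{110}$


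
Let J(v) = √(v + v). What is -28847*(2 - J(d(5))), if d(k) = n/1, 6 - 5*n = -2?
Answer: -57694 + 115388*√5/5 ≈ -6090.9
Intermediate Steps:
n = 8/5 (n = 6/5 - ⅕*(-2) = 6/5 + ⅖ = 8/5 ≈ 1.6000)
d(k) = 8/5 (d(k) = (8/5)/1 = (8/5)*1 = 8/5)
J(v) = √2*√v (J(v) = √(2*v) = √2*√v)
-28847*(2 - J(d(5))) = -28847*(2 - √2*√(8/5)) = -28847*(2 - √2*2*√10/5) = -28847*(2 - 4*√5/5) = -57694 + 115388*√5/5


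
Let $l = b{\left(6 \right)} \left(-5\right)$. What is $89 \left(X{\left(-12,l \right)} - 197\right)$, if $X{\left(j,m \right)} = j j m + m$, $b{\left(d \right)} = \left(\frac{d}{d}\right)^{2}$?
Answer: $-82058$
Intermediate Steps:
$b{\left(d \right)} = 1$ ($b{\left(d \right)} = 1^{2} = 1$)
$l = -5$ ($l = 1 \left(-5\right) = -5$)
$X{\left(j,m \right)} = m + m j^{2}$ ($X{\left(j,m \right)} = j^{2} m + m = m j^{2} + m = m + m j^{2}$)
$89 \left(X{\left(-12,l \right)} - 197\right) = 89 \left(- 5 \left(1 + \left(-12\right)^{2}\right) - 197\right) = 89 \left(- 5 \left(1 + 144\right) + \left(-244 + 47\right)\right) = 89 \left(\left(-5\right) 145 - 197\right) = 89 \left(-725 - 197\right) = 89 \left(-922\right) = -82058$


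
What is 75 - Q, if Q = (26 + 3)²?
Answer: -766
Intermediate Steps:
Q = 841 (Q = 29² = 841)
75 - Q = 75 - 1*841 = 75 - 841 = -766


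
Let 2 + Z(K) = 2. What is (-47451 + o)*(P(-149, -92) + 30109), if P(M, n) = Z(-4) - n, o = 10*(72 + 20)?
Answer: -1405282731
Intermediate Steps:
o = 920 (o = 10*92 = 920)
Z(K) = 0 (Z(K) = -2 + 2 = 0)
P(M, n) = -n (P(M, n) = 0 - n = -n)
(-47451 + o)*(P(-149, -92) + 30109) = (-47451 + 920)*(-1*(-92) + 30109) = -46531*(92 + 30109) = -46531*30201 = -1405282731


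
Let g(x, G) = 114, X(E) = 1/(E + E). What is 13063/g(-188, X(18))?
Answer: 13063/114 ≈ 114.59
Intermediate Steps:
X(E) = 1/(2*E)
13063/g(-188, X(18)) = 13063/114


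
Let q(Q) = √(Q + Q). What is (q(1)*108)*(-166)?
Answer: -17928*√2 ≈ -25354.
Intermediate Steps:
q(Q) = √2*√Q (q(Q) = √(2*Q) = √2*√Q)
(q(1)*108)*(-166) = ((√2*√1)*108)*(-166) = ((√2*1)*108)*(-166) = (√2*108)*(-166) = (108*√2)*(-166) = -17928*√2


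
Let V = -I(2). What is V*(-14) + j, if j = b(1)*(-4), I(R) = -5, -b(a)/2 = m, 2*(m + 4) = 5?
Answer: -82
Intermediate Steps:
m = -3/2 (m = -4 + (1/2)*5 = -4 + 5/2 = -3/2 ≈ -1.5000)
b(a) = 3 (b(a) = -2*(-3/2) = 3)
j = -12 (j = 3*(-4) = -12)
V = 5 (V = -1*(-5) = 5)
V*(-14) + j = 5*(-14) - 12 = -70 - 12 = -82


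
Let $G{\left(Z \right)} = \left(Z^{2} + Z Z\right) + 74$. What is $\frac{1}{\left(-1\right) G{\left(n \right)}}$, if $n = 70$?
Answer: $- \frac{1}{9874} \approx -0.00010128$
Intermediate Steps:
$G{\left(Z \right)} = 74 + 2 Z^{2}$ ($G{\left(Z \right)} = \left(Z^{2} + Z^{2}\right) + 74 = 2 Z^{2} + 74 = 74 + 2 Z^{2}$)
$\frac{1}{\left(-1\right) G{\left(n \right)}} = \frac{1}{\left(-1\right) \left(74 + 2 \cdot 70^{2}\right)} = \frac{1}{\left(-1\right) \left(74 + 2 \cdot 4900\right)} = \frac{1}{\left(-1\right) \left(74 + 9800\right)} = \frac{1}{\left(-1\right) 9874} = \frac{1}{-9874} = - \frac{1}{9874}$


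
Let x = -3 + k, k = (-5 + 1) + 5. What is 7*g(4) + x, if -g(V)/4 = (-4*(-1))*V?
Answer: -450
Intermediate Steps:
k = 1 (k = -4 + 5 = 1)
g(V) = -16*V (g(V) = -4*(-4*(-1))*V = -16*V)
x = -2 (x = -3 + 1 = -2)
7*g(4) + x = 7*(-16*4) - 2 = 7*(-64) - 2 = -448 - 2 = -450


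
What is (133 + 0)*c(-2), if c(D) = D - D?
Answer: 0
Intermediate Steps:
c(D) = 0
(133 + 0)*c(-2) = (133 + 0)*0 = 133*0 = 0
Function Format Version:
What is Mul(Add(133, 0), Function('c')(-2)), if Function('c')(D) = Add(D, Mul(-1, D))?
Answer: 0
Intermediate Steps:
Function('c')(D) = 0
Mul(Add(133, 0), Function('c')(-2)) = Mul(Add(133, 0), 0) = Mul(133, 0) = 0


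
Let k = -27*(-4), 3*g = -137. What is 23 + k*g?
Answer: -4909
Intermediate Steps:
g = -137/3 (g = (1/3)*(-137) = -137/3 ≈ -45.667)
k = 108
23 + k*g = 23 + 108*(-137/3) = 23 - 4932 = -4909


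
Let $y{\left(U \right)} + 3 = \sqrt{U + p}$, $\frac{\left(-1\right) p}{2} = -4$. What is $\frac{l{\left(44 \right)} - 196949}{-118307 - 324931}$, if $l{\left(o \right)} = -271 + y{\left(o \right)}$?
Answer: $\frac{65741}{147746} - \frac{\sqrt{13}}{221619} \approx 0.44494$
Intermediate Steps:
$p = 8$ ($p = \left(-2\right) \left(-4\right) = 8$)
$y{\left(U \right)} = -3 + \sqrt{8 + U}$ ($y{\left(U \right)} = -3 + \sqrt{U + 8} = -3 + \sqrt{8 + U}$)
$l{\left(o \right)} = -274 + \sqrt{8 + o}$ ($l{\left(o \right)} = -271 + \left(-3 + \sqrt{8 + o}\right) = -274 + \sqrt{8 + o}$)
$\frac{l{\left(44 \right)} - 196949}{-118307 - 324931} = \frac{\left(-274 + \sqrt{8 + 44}\right) - 196949}{-118307 - 324931} = \frac{\left(-274 + \sqrt{52}\right) - 196949}{-443238} = \left(\left(-274 + 2 \sqrt{13}\right) - 196949\right) \left(- \frac{1}{443238}\right) = \left(-197223 + 2 \sqrt{13}\right) \left(- \frac{1}{443238}\right) = \frac{65741}{147746} - \frac{\sqrt{13}}{221619}$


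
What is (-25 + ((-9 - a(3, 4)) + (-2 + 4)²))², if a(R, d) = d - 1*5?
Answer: 841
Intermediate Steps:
a(R, d) = -5 + d (a(R, d) = d - 5 = -5 + d)
(-25 + ((-9 - a(3, 4)) + (-2 + 4)²))² = (-25 + ((-9 - (-5 + 4)) + (-2 + 4)²))² = (-25 + ((-9 - 1*(-1)) + 2²))² = (-25 + ((-9 + 1) + 4))² = (-25 + (-8 + 4))² = (-25 - 4)² = (-29)² = 841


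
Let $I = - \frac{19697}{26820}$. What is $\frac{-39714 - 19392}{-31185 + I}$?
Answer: $\frac{1585222920}{836401397} \approx 1.8953$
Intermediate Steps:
$I = - \frac{19697}{26820}$ ($I = \left(-19697\right) \frac{1}{26820} = - \frac{19697}{26820} \approx -0.73442$)
$\frac{-39714 - 19392}{-31185 + I} = \frac{-39714 - 19392}{-31185 - \frac{19697}{26820}} = - \frac{59106}{- \frac{836401397}{26820}} = \left(-59106\right) \left(- \frac{26820}{836401397}\right) = \frac{1585222920}{836401397}$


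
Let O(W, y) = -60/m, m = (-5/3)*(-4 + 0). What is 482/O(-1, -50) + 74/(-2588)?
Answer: -624041/11646 ≈ -53.584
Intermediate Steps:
m = 20/3 (m = -5*⅓*(-4) = -5/3*(-4) = 20/3 ≈ 6.6667)
O(W, y) = -9 (O(W, y) = -60/20/3 = -60*3/20 = -9)
482/O(-1, -50) + 74/(-2588) = 482/(-9) + 74/(-2588) = 482*(-⅑) + 74*(-1/2588) = -482/9 - 37/1294 = -624041/11646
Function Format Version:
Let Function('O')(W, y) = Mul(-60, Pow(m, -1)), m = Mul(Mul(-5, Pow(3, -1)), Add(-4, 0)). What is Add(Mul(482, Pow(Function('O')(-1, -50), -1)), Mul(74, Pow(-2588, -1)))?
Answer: Rational(-624041, 11646) ≈ -53.584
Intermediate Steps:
m = Rational(20, 3) (m = Mul(Mul(-5, Rational(1, 3)), -4) = Mul(Rational(-5, 3), -4) = Rational(20, 3) ≈ 6.6667)
Function('O')(W, y) = -9 (Function('O')(W, y) = Mul(-60, Pow(Rational(20, 3), -1)) = Mul(-60, Rational(3, 20)) = -9)
Add(Mul(482, Pow(Function('O')(-1, -50), -1)), Mul(74, Pow(-2588, -1))) = Add(Mul(482, Pow(-9, -1)), Mul(74, Pow(-2588, -1))) = Add(Mul(482, Rational(-1, 9)), Mul(74, Rational(-1, 2588))) = Add(Rational(-482, 9), Rational(-37, 1294)) = Rational(-624041, 11646)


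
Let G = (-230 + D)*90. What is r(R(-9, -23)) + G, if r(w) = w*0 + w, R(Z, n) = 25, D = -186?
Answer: -37415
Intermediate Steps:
r(w) = w (r(w) = 0 + w = w)
G = -37440 (G = (-230 - 186)*90 = -416*90 = -37440)
r(R(-9, -23)) + G = 25 - 37440 = -37415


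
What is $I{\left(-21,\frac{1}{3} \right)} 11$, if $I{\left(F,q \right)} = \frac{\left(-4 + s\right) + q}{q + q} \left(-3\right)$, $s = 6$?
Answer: $- \frac{231}{2} \approx -115.5$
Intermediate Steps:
$I{\left(F,q \right)} = - \frac{3 \left(2 + q\right)}{2 q}$ ($I{\left(F,q \right)} = \frac{\left(-4 + 6\right) + q}{q + q} \left(-3\right) = \frac{2 + q}{2 q} \left(-3\right) = - \frac{3 \left(2 + q\right)}{2 q}$)
$I{\left(-21,\frac{1}{3} \right)} 11 = \left(- \frac{3}{2} - \frac{3}{\frac{1}{3}}\right) 11 = \left(- \frac{3}{2} - 3 \frac{1}{\frac{1}{3}}\right) 11 = \left(- \frac{3}{2} - 9\right) 11 = \left(- \frac{21}{2}\right) 11 = - \frac{231}{2}$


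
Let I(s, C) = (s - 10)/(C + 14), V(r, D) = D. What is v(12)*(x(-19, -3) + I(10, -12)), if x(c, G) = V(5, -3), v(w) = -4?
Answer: 12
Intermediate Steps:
I(s, C) = (-10 + s)/(14 + C)
x(c, G) = -3
v(12)*(x(-19, -3) + I(10, -12)) = -4*(-3 + (-10 + 10)/(14 - 12)) = -4*(-3 + 0/2) = -4*(-3 + (1/2)*0) = -4*(-3 + 0) = -4*(-3) = 12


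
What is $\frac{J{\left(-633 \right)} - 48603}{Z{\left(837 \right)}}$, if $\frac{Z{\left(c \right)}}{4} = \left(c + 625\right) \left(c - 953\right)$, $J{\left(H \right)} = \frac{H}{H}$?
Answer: $\frac{24301}{339184} \approx 0.071645$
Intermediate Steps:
$J{\left(H \right)} = 1$
$Z{\left(c \right)} = 4 \left(-953 + c\right) \left(625 + c\right)$ ($Z{\left(c \right)} = 4 \left(c + 625\right) \left(c - 953\right) = 4 \left(625 + c\right) \left(-953 + c\right) = 4 \left(-953 + c\right) \left(625 + c\right)$)
$\frac{J{\left(-633 \right)} - 48603}{Z{\left(837 \right)}} = \frac{1 - 48603}{-2382500 - 1098144 + 4 \cdot 837^{2}} = \frac{1 + \left(-175479 + 126876\right)}{-2382500 - 1098144 + 4 \cdot 700569} = \frac{1 - 48603}{-2382500 - 1098144 + 2802276} = - \frac{48602}{-678368} = \left(-48602\right) \left(- \frac{1}{678368}\right) = \frac{24301}{339184}$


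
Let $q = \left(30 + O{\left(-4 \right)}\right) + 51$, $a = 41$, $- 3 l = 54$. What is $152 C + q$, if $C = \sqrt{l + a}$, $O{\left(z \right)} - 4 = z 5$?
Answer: $65 + 152 \sqrt{23} \approx 793.97$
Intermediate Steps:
$l = -18$ ($l = \left(- \frac{1}{3}\right) 54 = -18$)
$O{\left(z \right)} = 4 + 5 z$ ($O{\left(z \right)} = 4 + z 5 = 4 + 5 z$)
$C = \sqrt{23}$ ($C = \sqrt{-18 + 41} = \sqrt{23} \approx 4.7958$)
$q = 65$ ($q = \left(30 + \left(4 + 5 \left(-4\right)\right)\right) + 51 = \left(30 + \left(4 - 20\right)\right) + 51 = \left(30 - 16\right) + 51 = 14 + 51 = 65$)
$152 C + q = 152 \sqrt{23} + 65 = 65 + 152 \sqrt{23}$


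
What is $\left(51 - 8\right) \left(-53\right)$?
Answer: $-2279$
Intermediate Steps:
$\left(51 - 8\right) \left(-53\right) = 43 \left(-53\right) = -2279$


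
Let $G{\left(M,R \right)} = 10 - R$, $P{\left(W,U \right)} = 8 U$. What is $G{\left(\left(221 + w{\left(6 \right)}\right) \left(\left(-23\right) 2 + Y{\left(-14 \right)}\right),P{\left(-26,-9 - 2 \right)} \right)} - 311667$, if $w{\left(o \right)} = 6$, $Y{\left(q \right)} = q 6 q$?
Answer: $-311569$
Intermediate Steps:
$Y{\left(q \right)} = 6 q^{2}$ ($Y{\left(q \right)} = 6 q q = 6 q^{2}$)
$G{\left(\left(221 + w{\left(6 \right)}\right) \left(\left(-23\right) 2 + Y{\left(-14 \right)}\right),P{\left(-26,-9 - 2 \right)} \right)} - 311667 = \left(10 - 8 \left(-9 - 2\right)\right) - 311667 = \left(10 - 8 \left(-11\right)\right) - 311667 = \left(10 - -88\right) - 311667 = \left(10 + 88\right) - 311667 = 98 - 311667 = -311569$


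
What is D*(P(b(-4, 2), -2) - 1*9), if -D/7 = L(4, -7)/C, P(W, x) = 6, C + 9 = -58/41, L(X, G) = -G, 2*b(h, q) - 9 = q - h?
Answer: -861/61 ≈ -14.115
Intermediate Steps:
b(h, q) = 9/2 + q/2 - h/2 (b(h, q) = 9/2 + (q - h)/2 = 9/2 + (q/2 - h/2) = 9/2 + q/2 - h/2)
C = -427/41 (C = -9 - 58/41 = -427/41 ≈ -10.415)
D = 287/61 (D = -7*(-1*(-7))/(-427/41) = -49*(-41)/427 = -7*(-41/61) = 287/61 ≈ 4.7049)
D*(P(b(-4, 2), -2) - 1*9) = 287*(6 - 1*9)/61 = 287*(6 - 9)/61 = (287/61)*(-3) = -861/61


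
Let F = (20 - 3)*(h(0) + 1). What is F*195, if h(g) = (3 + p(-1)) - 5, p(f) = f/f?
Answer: 0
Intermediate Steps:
p(f) = 1
h(g) = -1 (h(g) = (3 + 1) - 5 = 4 - 5 = -1)
F = 0 (F = (20 - 3)*(-1 + 1) = 17*0 = 0)
F*195 = 0*195 = 0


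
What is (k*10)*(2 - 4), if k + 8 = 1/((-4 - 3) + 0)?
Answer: 1140/7 ≈ 162.86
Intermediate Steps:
k = -57/7 (k = -8 + 1/((-4 - 3) + 0) = -8 + 1/(-7 + 0) = -8 + 1/(-7) = -8 - 1/7 = -57/7 ≈ -8.1429)
(k*10)*(2 - 4) = (-57/7*10)*(2 - 4) = -570/7*(-2) = 1140/7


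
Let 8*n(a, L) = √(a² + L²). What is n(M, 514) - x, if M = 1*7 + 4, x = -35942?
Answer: 35942 + √264317/8 ≈ 36006.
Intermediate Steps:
M = 11 (M = 7 + 4 = 11)
n(a, L) = √(L² + a²)/8 (n(a, L) = √(a² + L²)/8 = √(L² + a²)/8)
n(M, 514) - x = √(514² + 11²)/8 - 1*(-35942) = √(264196 + 121)/8 + 35942 = √264317/8 + 35942 = 35942 + √264317/8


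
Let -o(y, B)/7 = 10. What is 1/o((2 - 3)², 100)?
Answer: -1/70 ≈ -0.014286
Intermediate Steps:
o(y, B) = -70 (o(y, B) = -7*10 = -70)
1/o((2 - 3)², 100) = 1/(-70) = -1/70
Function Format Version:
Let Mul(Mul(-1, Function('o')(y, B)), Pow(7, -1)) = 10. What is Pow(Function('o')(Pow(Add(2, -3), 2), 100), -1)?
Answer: Rational(-1, 70) ≈ -0.014286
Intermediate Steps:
Function('o')(y, B) = -70 (Function('o')(y, B) = Mul(-7, 10) = -70)
Pow(Function('o')(Pow(Add(2, -3), 2), 100), -1) = Pow(-70, -1) = Rational(-1, 70)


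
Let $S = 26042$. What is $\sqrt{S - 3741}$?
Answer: $\sqrt{22301} \approx 149.34$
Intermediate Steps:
$\sqrt{S - 3741} = \sqrt{26042 - 3741} = \sqrt{22301}$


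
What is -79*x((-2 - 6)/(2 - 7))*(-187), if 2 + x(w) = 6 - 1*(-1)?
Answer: 73865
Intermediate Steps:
x(w) = 5 (x(w) = -2 + (6 - 1*(-1)) = -2 + (6 + 1) = -2 + 7 = 5)
-79*x((-2 - 6)/(2 - 7))*(-187) = -79*5*(-187) = -395*(-187) = 73865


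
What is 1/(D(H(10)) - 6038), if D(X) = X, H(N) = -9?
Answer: -1/6047 ≈ -0.00016537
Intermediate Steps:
1/(D(H(10)) - 6038) = 1/(-9 - 6038) = 1/(-6047) = -1/6047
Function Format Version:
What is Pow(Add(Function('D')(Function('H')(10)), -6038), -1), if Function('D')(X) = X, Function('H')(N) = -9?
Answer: Rational(-1, 6047) ≈ -0.00016537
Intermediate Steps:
Pow(Add(Function('D')(Function('H')(10)), -6038), -1) = Pow(Add(-9, -6038), -1) = Pow(-6047, -1) = Rational(-1, 6047)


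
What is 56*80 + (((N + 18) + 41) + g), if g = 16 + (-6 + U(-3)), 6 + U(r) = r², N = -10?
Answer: 4542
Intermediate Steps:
U(r) = -6 + r²
g = 13 (g = 16 + (-6 + (-6 + (-3)²)) = 16 + (-6 + (-6 + 9)) = 16 + (-6 + 3) = 16 - 3 = 13)
56*80 + (((N + 18) + 41) + g) = 56*80 + (((-10 + 18) + 41) + 13) = 4480 + ((8 + 41) + 13) = 4480 + (49 + 13) = 4480 + 62 = 4542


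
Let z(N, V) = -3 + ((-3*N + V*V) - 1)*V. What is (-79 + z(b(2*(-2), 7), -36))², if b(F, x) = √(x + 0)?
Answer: 2181158452 - 10087632*√7 ≈ 2.1545e+9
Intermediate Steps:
b(F, x) = √x
z(N, V) = -3 + V*(-1 + V² - 3*N) (z(N, V) = -3 + ((-3*N + V²) - 1)*V = -3 + ((V² - 3*N) - 1)*V = -3 + (-1 + V² - 3*N)*V = -3 + V*(-1 + V² - 3*N))
(-79 + z(b(2*(-2), 7), -36))² = (-79 + (-3 + (-36)³ - 1*(-36) - 3*√7*(-36)))² = (-79 + (-3 - 46656 + 36 + 108*√7))² = (-79 + (-46623 + 108*√7))² = (-46702 + 108*√7)²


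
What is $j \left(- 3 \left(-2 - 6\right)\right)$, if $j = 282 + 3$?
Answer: $6840$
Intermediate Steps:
$j = 285$
$j \left(- 3 \left(-2 - 6\right)\right) = 285 \left(- 3 \left(-2 - 6\right)\right) = 285 \left(\left(-3\right) \left(-8\right)\right) = 285 \cdot 24 = 6840$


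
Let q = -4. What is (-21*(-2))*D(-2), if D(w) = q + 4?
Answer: 0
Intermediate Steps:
D(w) = 0 (D(w) = -4 + 4 = 0)
(-21*(-2))*D(-2) = -21*(-2)*0 = 42*0 = 0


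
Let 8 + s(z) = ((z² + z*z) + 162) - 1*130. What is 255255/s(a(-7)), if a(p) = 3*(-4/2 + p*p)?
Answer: 85085/13262 ≈ 6.4157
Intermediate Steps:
a(p) = -6 + 3*p² (a(p) = 3*(-4*½ + p²) = 3*(-2 + p²) = -6 + 3*p²)
s(z) = 24 + 2*z² (s(z) = -8 + (((z² + z*z) + 162) - 1*130) = -8 + (((z² + z²) + 162) - 130) = -8 + ((2*z² + 162) - 130) = -8 + ((162 + 2*z²) - 130) = -8 + (32 + 2*z²) = 24 + 2*z²)
255255/s(a(-7)) = 255255/(24 + 2*(-6 + 3*(-7)²)²) = 255255/(24 + 2*(-6 + 3*49)²) = 255255/(24 + 2*(-6 + 147)²) = 255255/(24 + 2*141²) = 255255/(24 + 2*19881) = 255255/(24 + 39762) = 255255/39786 = 255255*(1/39786) = 85085/13262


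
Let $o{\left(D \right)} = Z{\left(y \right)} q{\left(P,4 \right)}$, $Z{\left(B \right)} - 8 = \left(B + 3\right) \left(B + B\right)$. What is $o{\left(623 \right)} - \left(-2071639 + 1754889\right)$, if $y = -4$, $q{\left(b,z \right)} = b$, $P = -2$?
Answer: $316718$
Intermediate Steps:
$Z{\left(B \right)} = 8 + 2 B \left(3 + B\right)$ ($Z{\left(B \right)} = 8 + \left(B + 3\right) \left(B + B\right) = 8 + \left(3 + B\right) 2 B = 8 + 2 B \left(3 + B\right)$)
$o{\left(D \right)} = -32$ ($o{\left(D \right)} = \left(8 + 2 \left(-4\right)^{2} + 6 \left(-4\right)\right) \left(-2\right) = \left(8 + 2 \cdot 16 - 24\right) \left(-2\right) = \left(8 + 32 - 24\right) \left(-2\right) = 16 \left(-2\right) = -32$)
$o{\left(623 \right)} - \left(-2071639 + 1754889\right) = -32 - \left(-2071639 + 1754889\right) = -32 - -316750 = -32 + 316750 = 316718$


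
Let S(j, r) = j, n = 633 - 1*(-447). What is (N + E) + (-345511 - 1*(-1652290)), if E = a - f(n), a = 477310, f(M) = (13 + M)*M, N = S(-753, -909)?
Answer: 602896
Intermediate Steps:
n = 1080 (n = 633 + 447 = 1080)
N = -753
f(M) = M*(13 + M)
E = -703130 (E = 477310 - 1080*(13 + 1080) = 477310 - 1080*1093 = 477310 - 1*1180440 = 477310 - 1180440 = -703130)
(N + E) + (-345511 - 1*(-1652290)) = (-753 - 703130) + (-345511 - 1*(-1652290)) = -703883 + (-345511 + 1652290) = -703883 + 1306779 = 602896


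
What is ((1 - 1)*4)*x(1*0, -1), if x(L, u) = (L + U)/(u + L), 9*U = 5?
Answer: 0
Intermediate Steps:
U = 5/9 (U = (1/9)*5 = 5/9 ≈ 0.55556)
x(L, u) = (5/9 + L)/(L + u) (x(L, u) = (L + 5/9)/(u + L) = (5/9 + L)/(L + u))
((1 - 1)*4)*x(1*0, -1) = ((1 - 1)*4)*((5/9 + 1*0)/(1*0 - 1)) = (0*4)*((5/9 + 0)/(0 - 1)) = 0*((5/9)/(-1)) = 0*(-1*5/9) = 0*(-5/9) = 0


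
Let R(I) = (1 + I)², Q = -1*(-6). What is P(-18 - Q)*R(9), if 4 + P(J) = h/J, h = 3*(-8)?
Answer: -300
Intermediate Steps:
h = -24
Q = 6
P(J) = -4 - 24/J
P(-18 - Q)*R(9) = (-4 - 24/(-18 - 1*6))*(1 + 9)² = (-4 - 24/(-18 - 6))*10² = (-4 - 24/(-24))*100 = (-4 - 24*(-1/24))*100 = (-4 + 1)*100 = -3*100 = -300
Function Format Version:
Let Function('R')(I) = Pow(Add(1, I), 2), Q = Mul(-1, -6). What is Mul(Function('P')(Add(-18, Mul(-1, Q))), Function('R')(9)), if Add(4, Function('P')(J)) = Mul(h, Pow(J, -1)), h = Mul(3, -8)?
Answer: -300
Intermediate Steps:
h = -24
Q = 6
Function('P')(J) = Add(-4, Mul(-24, Pow(J, -1)))
Mul(Function('P')(Add(-18, Mul(-1, Q))), Function('R')(9)) = Mul(Add(-4, Mul(-24, Pow(Add(-18, Mul(-1, 6)), -1))), Pow(Add(1, 9), 2)) = Mul(Add(-4, Mul(-24, Pow(Add(-18, -6), -1))), Pow(10, 2)) = Mul(Add(-4, Mul(-24, Pow(-24, -1))), 100) = Mul(Add(-4, Mul(-24, Rational(-1, 24))), 100) = Mul(Add(-4, 1), 100) = Mul(-3, 100) = -300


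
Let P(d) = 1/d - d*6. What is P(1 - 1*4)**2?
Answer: 2809/9 ≈ 312.11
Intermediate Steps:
P(d) = 1/d - 6*d
P(1 - 1*4)**2 = (1/(1 - 1*4) - 6*(1 - 1*4))**2 = (1/(1 - 4) - 6*(1 - 4))**2 = (1/(-3) - 6*(-3))**2 = (-1/3 + 18)**2 = (53/3)**2 = 2809/9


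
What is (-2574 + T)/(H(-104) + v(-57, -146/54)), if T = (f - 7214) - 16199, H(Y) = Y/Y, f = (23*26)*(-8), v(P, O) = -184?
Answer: 10257/61 ≈ 168.15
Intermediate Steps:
f = -4784 (f = 598*(-8) = -4784)
H(Y) = 1
T = -28197 (T = (-4784 - 7214) - 16199 = -11998 - 16199 = -28197)
(-2574 + T)/(H(-104) + v(-57, -146/54)) = (-2574 - 28197)/(1 - 184) = -30771/(-183) = -30771*(-1/183) = 10257/61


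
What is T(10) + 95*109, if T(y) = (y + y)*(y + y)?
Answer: 10755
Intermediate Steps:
T(y) = 4*y² (T(y) = (2*y)*(2*y) = 4*y²)
T(10) + 95*109 = 4*10² + 95*109 = 4*100 + 10355 = 400 + 10355 = 10755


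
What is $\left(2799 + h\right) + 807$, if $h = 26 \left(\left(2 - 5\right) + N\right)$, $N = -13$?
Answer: $3190$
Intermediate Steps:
$h = -416$ ($h = 26 \left(\left(2 - 5\right) - 13\right) = 26 \left(-3 - 13\right) = 26 \left(-16\right) = -416$)
$\left(2799 + h\right) + 807 = \left(2799 - 416\right) + 807 = 2383 + 807 = 3190$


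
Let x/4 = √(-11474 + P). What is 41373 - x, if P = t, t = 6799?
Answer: 41373 - 20*I*√187 ≈ 41373.0 - 273.5*I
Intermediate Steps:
P = 6799
x = 20*I*√187 (x = 4*√(-11474 + 6799) = 4*√(-4675) = 4*(5*I*√187) = 20*I*√187 ≈ 273.5*I)
41373 - x = 41373 - 20*I*√187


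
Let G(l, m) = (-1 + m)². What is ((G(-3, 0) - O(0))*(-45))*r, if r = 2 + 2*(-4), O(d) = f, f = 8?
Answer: -1890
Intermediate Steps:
O(d) = 8
r = -6 (r = 2 - 8 = -6)
((G(-3, 0) - O(0))*(-45))*r = (((-1 + 0)² - 1*8)*(-45))*(-6) = (((-1)² - 8)*(-45))*(-6) = ((1 - 8)*(-45))*(-6) = -7*(-45)*(-6) = 315*(-6) = -1890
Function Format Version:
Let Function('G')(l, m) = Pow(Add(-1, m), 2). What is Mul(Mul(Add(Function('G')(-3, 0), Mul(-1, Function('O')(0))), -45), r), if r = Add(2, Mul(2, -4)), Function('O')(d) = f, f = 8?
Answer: -1890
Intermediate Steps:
Function('O')(d) = 8
r = -6 (r = Add(2, -8) = -6)
Mul(Mul(Add(Function('G')(-3, 0), Mul(-1, Function('O')(0))), -45), r) = Mul(Mul(Add(Pow(Add(-1, 0), 2), Mul(-1, 8)), -45), -6) = Mul(Mul(Add(Pow(-1, 2), -8), -45), -6) = Mul(Mul(Add(1, -8), -45), -6) = Mul(Mul(-7, -45), -6) = Mul(315, -6) = -1890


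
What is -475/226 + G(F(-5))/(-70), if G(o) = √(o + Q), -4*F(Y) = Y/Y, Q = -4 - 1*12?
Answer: -475/226 - I*√65/140 ≈ -2.1018 - 0.057588*I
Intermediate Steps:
Q = -16 (Q = -4 - 12 = -16)
F(Y) = -¼ (F(Y) = -Y/(4*Y) = -¼*1 = -¼)
G(o) = √(-16 + o) (G(o) = √(o - 16) = √(-16 + o))
-475/226 + G(F(-5))/(-70) = -475/226 + √(-16 - ¼)/(-70) = -475*1/226 + √(-65/4)*(-1/70) = -475/226 + (I*√65/2)*(-1/70) = -475/226 - I*√65/140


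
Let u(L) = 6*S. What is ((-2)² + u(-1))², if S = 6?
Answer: 1600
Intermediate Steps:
u(L) = 36 (u(L) = 6*6 = 36)
((-2)² + u(-1))² = ((-2)² + 36)² = (4 + 36)² = 40² = 1600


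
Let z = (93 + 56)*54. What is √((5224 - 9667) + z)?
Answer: √3603 ≈ 60.025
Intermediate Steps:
z = 8046 (z = 149*54 = 8046)
√((5224 - 9667) + z) = √((5224 - 9667) + 8046) = √(-4443 + 8046) = √3603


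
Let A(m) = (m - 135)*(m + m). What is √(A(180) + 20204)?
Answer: 2*√9101 ≈ 190.80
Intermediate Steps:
A(m) = 2*m*(-135 + m) (A(m) = (-135 + m)*(2*m) = 2*m*(-135 + m))
√(A(180) + 20204) = √(2*180*(-135 + 180) + 20204) = √(2*180*45 + 20204) = √(16200 + 20204) = √36404 = 2*√9101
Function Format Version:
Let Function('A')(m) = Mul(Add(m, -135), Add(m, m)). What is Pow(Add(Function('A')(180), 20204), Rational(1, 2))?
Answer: Mul(2, Pow(9101, Rational(1, 2))) ≈ 190.80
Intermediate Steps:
Function('A')(m) = Mul(2, m, Add(-135, m)) (Function('A')(m) = Mul(Add(-135, m), Mul(2, m)) = Mul(2, m, Add(-135, m)))
Pow(Add(Function('A')(180), 20204), Rational(1, 2)) = Pow(Add(Mul(2, 180, Add(-135, 180)), 20204), Rational(1, 2)) = Pow(Add(Mul(2, 180, 45), 20204), Rational(1, 2)) = Pow(Add(16200, 20204), Rational(1, 2)) = Pow(36404, Rational(1, 2)) = Mul(2, Pow(9101, Rational(1, 2)))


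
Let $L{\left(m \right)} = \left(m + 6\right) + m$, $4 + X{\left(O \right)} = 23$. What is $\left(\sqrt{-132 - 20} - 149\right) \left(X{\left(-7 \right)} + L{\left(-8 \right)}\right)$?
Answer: $-1341 + 18 i \sqrt{38} \approx -1341.0 + 110.96 i$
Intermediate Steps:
$X{\left(O \right)} = 19$ ($X{\left(O \right)} = -4 + 23 = 19$)
$L{\left(m \right)} = 6 + 2 m$ ($L{\left(m \right)} = \left(6 + m\right) + m = 6 + 2 m$)
$\left(\sqrt{-132 - 20} - 149\right) \left(X{\left(-7 \right)} + L{\left(-8 \right)}\right) = \left(\sqrt{-132 - 20} - 149\right) \left(19 + \left(6 + 2 \left(-8\right)\right)\right) = \left(\sqrt{-152} - 149\right) \left(19 + \left(6 - 16\right)\right) = \left(2 i \sqrt{38} - 149\right) \left(19 - 10\right) = \left(-149 + 2 i \sqrt{38}\right) 9 = -1341 + 18 i \sqrt{38}$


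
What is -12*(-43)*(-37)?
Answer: -19092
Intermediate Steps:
-12*(-43)*(-37) = 516*(-37) = -19092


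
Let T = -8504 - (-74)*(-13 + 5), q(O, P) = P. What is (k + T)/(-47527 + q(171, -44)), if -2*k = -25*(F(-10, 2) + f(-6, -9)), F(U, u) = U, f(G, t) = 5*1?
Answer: 18317/95142 ≈ 0.19252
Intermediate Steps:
f(G, t) = 5
T = -9096 (T = -8504 - (-74)*(-8) = -8504 - 1*592 = -8504 - 592 = -9096)
k = -125/2 (k = -(-25)*(-10 + 5)/2 = -(-25)*(-5)/2 = -½*125 = -125/2 ≈ -62.500)
(k + T)/(-47527 + q(171, -44)) = (-125/2 - 9096)/(-47527 - 44) = -18317/2/(-47571) = -18317/2*(-1/47571) = 18317/95142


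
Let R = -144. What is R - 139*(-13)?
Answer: 1663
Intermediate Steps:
R - 139*(-13) = -144 - 139*(-13) = -144 + 1807 = 1663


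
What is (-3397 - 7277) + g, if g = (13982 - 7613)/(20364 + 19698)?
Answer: -12958043/1214 ≈ -10674.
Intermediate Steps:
g = 193/1214 (g = 6369/40062 = 6369*(1/40062) = 193/1214 ≈ 0.15898)
(-3397 - 7277) + g = (-3397 - 7277) + 193/1214 = -10674 + 193/1214 = -12958043/1214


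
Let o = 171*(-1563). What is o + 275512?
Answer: 8239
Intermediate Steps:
o = -267273
o + 275512 = -267273 + 275512 = 8239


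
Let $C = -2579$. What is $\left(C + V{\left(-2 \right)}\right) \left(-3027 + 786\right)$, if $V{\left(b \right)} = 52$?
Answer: $5663007$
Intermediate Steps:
$\left(C + V{\left(-2 \right)}\right) \left(-3027 + 786\right) = \left(-2579 + 52\right) \left(-3027 + 786\right) = \left(-2527\right) \left(-2241\right) = 5663007$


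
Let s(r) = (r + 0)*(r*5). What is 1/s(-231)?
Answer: 1/266805 ≈ 3.7481e-6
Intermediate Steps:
s(r) = 5*r² (s(r) = r*(5*r) = 5*r²)
1/s(-231) = 1/(5*(-231)²) = 1/(5*53361) = 1/266805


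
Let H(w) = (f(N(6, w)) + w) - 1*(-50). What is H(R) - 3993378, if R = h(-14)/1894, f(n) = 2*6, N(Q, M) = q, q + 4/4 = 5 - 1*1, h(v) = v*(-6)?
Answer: -3781670210/947 ≈ -3.9933e+6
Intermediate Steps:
h(v) = -6*v
q = 3 (q = -1 + (5 - 1*1) = -1 + (5 - 1) = -1 + 4 = 3)
N(Q, M) = 3
f(n) = 12
R = 42/947 (R = -6*(-14)/1894 = 84*(1/1894) = 42/947 ≈ 0.044351)
H(w) = 62 + w (H(w) = (12 + w) - 1*(-50) = (12 + w) + 50 = 62 + w)
H(R) - 3993378 = (62 + 42/947) - 3993378 = 58756/947 - 3993378 = -3781670210/947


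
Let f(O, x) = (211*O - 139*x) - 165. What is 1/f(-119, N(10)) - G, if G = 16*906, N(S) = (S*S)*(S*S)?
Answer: -20515811905/1415274 ≈ -14496.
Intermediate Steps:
N(S) = S⁴ (N(S) = S²*S² = S⁴)
f(O, x) = -165 - 139*x + 211*O (f(O, x) = (-139*x + 211*O) - 165 = -165 - 139*x + 211*O)
G = 14496
1/f(-119, N(10)) - G = 1/(-165 - 139*10⁴ + 211*(-119)) - 1*14496 = 1/(-165 - 139*10000 - 25109) - 14496 = 1/(-165 - 1390000 - 25109) - 14496 = 1/(-1415274) - 14496 = -1/1415274 - 14496 = -20515811905/1415274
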